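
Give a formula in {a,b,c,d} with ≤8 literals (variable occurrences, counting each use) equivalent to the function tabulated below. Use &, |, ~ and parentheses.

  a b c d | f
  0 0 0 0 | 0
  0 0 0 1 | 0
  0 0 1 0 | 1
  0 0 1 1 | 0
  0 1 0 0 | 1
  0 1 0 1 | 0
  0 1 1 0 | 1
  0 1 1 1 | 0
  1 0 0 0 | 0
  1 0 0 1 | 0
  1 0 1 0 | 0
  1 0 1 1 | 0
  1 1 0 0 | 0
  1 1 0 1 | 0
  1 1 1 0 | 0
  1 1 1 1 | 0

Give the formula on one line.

(((b | c) & ~a) & (a | ~d))

  (b | c) = 0011111100111111
  ~a = 1111111100000000
  ((b | c) & ~a) = 0011111100000000
  ~d = 1010101010101010
  (a | ~d) = 1010101011111111
  (((b | c) & ~a) & (a | ~d)) = 0010101000000000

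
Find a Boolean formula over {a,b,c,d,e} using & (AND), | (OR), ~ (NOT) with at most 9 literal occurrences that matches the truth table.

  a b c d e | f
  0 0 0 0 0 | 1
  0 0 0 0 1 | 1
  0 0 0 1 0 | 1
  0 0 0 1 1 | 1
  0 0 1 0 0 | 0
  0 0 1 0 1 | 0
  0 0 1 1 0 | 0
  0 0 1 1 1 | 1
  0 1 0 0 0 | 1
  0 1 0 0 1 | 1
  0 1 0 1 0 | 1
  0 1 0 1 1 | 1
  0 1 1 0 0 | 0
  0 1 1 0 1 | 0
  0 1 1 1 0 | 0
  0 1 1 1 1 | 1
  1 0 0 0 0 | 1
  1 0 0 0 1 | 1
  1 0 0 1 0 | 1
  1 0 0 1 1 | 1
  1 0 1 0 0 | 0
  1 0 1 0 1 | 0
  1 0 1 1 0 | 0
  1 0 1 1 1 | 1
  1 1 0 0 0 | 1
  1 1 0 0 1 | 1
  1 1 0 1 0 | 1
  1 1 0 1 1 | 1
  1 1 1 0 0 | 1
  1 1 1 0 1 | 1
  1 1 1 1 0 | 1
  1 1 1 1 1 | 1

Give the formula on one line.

((b & (~b | ((c | (e & d)) & a))) | (~c | (d & e)))

  ~b = 11111111000000001111111100000000
  (e & d) = 00010001000100010001000100010001
  (c | (e & d)) = 00011111000111110001111100011111
  ((c | (e & d)) & a) = 00000000000000000001111100011111
  (~b | ((c | (e & d)) & a)) = 11111111000000001111111100011111
  (b & (~b | ((c | (e & d)) & a))) = 00000000000000000000000000011111
  ~c = 11110000111100001111000011110000
  (d & e) = 00010001000100010001000100010001
  (~c | (d & e)) = 11110001111100011111000111110001
  ((b & (~b | ((c | (e & d)) & a))) | (~c | (d & e))) = 11110001111100011111000111111111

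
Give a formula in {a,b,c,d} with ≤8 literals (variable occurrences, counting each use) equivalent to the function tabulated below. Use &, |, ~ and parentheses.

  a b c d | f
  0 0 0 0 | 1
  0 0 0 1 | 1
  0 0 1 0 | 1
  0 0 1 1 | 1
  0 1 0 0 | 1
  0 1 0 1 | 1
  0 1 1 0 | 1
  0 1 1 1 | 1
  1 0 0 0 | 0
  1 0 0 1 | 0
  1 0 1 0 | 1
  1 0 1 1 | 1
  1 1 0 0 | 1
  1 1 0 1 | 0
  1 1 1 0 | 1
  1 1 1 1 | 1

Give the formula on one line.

  (c & a) = 0000000000110011
  ~a = 1111111100000000
  ((c & a) | ~a) = 1111111100110011
  ~c = 1100110011001100
  ~d = 1010101010101010
  (~c & ~d) = 1000100010001000
  (~a | b) = 1111111100001111
  ((~c & ~d) & (~a | b)) = 1000100000001000
  (((c & a) | ~a) | ((~c & ~d) & (~a | b))) = 1111111100111011

(((c & a) | ~a) | ((~c & ~d) & (~a | b)))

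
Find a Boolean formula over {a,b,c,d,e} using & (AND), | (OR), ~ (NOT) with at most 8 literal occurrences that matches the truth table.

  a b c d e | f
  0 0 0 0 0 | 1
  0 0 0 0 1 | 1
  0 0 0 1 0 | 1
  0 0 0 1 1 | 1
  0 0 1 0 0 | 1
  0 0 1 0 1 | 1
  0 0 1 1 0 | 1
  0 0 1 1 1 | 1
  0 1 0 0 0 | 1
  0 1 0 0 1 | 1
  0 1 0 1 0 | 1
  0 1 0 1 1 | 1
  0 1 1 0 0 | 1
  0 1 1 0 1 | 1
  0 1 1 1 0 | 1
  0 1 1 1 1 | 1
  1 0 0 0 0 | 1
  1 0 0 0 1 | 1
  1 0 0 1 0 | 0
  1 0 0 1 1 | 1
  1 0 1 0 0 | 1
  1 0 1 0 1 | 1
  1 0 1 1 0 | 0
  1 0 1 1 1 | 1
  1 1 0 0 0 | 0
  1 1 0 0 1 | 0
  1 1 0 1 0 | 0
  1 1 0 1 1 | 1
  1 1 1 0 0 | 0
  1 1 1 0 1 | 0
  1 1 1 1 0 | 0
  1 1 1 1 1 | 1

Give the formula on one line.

  ~b = 11111111000000001111111100000000
  ~c = 11110000111100001111000011110000
  (~c | a) = 11110000111100001111111111111111
  (~b & (~c | a)) = 11110000000000001111111100000000
  ~d = 11001100110011001100110011001100
  ((~b & (~c | a)) & ~d) = 11000000000000001100110000000000
  (d & e) = 00010001000100010001000100010001
  (((~b & (~c | a)) & ~d) | (d & e)) = 11010001000100011101110100010001
  ~a = 11111111111111110000000000000000
  ((((~b & (~c | a)) & ~d) | (d & e)) | ~a) = 11111111111111111101110100010001

((((~b & (~c | a)) & ~d) | (d & e)) | ~a)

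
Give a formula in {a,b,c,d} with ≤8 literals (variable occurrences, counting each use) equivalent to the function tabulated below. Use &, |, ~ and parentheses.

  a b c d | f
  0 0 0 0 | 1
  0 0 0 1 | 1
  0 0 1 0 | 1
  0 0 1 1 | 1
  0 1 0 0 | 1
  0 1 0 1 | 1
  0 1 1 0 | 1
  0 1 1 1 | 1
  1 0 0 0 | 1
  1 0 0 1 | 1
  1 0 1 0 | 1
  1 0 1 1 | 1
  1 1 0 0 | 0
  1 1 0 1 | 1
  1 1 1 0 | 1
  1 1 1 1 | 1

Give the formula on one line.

  (b & d) = 0000010100000101
  ~a = 1111111100000000
  (~a & d) = 0101010100000000
  ~b = 1111000011110000
  ((~a & d) | ~b) = 1111010111110000
  ((b & d) | ((~a & d) | ~b)) = 1111010111110101
  (c | ~a) = 1111111100110011
  (((b & d) | ((~a & d) | ~b)) | (c | ~a)) = 1111111111110111

(((b & d) | ((~a & d) | ~b)) | (c | ~a))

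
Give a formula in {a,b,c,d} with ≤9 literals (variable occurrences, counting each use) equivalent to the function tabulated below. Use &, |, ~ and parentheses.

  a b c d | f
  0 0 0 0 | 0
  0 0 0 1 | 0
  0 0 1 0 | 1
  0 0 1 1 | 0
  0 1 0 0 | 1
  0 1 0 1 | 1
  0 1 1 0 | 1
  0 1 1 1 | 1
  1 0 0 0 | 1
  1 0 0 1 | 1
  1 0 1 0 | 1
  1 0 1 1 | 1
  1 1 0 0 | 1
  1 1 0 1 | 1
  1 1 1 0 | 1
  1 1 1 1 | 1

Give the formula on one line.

(((~b | ~a) & (~d & c)) | (((d | a) & (b | a)) | b))

  ~b = 1111000011110000
  ~a = 1111111100000000
  (~b | ~a) = 1111111111110000
  ~d = 1010101010101010
  (~d & c) = 0010001000100010
  ((~b | ~a) & (~d & c)) = 0010001000100000
  (d | a) = 0101010111111111
  (b | a) = 0000111111111111
  ((d | a) & (b | a)) = 0000010111111111
  (((d | a) & (b | a)) | b) = 0000111111111111
  (((~b | ~a) & (~d & c)) | (((d | a) & (b | a)) | b)) = 0010111111111111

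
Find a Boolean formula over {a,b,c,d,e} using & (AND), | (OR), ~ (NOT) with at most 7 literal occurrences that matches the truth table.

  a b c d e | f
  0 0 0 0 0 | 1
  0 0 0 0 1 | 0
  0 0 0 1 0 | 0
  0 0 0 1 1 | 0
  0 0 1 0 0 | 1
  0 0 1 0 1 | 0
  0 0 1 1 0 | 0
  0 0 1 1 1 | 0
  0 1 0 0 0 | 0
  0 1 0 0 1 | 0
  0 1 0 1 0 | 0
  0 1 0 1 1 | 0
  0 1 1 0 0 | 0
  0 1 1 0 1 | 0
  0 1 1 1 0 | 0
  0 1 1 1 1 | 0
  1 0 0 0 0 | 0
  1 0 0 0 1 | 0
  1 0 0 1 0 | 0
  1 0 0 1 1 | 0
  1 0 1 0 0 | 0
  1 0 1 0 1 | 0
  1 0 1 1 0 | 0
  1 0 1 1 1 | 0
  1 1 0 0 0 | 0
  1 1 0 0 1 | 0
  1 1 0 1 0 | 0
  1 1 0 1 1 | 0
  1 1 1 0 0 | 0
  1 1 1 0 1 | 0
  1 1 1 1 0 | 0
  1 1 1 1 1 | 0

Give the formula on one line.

  ~e = 10101010101010101010101010101010
  ~d = 11001100110011001100110011001100
  ~b = 11111111000000001111111100000000
  ~a = 11111111111111110000000000000000
  (~b & ~a) = 11111111000000000000000000000000
  (~d & (~b & ~a)) = 11001100000000000000000000000000
  (~e & (~d & (~b & ~a))) = 10001000000000000000000000000000

(~e & (~d & (~b & ~a)))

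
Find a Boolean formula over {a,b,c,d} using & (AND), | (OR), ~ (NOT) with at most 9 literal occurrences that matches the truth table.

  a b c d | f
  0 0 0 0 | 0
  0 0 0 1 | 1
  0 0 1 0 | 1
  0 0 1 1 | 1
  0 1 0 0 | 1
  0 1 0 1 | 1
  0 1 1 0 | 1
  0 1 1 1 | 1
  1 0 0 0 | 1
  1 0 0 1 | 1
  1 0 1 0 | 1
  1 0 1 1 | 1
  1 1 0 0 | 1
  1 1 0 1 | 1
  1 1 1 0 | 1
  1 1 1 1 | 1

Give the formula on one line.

  (c | a) = 0011001111111111
  ((c | a) | b) = 0011111111111111
  (b | d) = 0101111101011111
  ~c = 1100110011001100
  ((b | d) & ~c) = 0100110001001100
  (((b | d) & ~c) | b) = 0100111101001111
  (((c | a) | b) | (((b | d) & ~c) | b)) = 0111111111111111

(((c | a) | b) | (((b | d) & ~c) | b))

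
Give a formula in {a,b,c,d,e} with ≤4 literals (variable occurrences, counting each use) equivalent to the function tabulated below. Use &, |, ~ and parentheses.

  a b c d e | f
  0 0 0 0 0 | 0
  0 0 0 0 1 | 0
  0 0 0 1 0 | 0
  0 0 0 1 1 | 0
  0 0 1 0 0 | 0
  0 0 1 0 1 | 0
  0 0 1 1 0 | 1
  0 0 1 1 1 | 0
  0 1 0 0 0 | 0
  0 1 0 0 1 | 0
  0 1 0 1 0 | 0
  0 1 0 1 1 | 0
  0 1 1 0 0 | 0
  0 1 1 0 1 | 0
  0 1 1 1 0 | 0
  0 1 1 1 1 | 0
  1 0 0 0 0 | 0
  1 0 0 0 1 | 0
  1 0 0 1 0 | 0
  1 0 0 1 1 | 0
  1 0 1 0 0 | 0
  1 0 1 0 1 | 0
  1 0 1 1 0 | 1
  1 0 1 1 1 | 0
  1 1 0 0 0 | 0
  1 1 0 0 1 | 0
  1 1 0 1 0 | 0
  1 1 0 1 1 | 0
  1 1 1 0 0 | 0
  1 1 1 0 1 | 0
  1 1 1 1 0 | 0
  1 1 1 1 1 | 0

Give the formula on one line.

((~b & (d & c)) & ~e)

  ~b = 11111111000000001111111100000000
  (d & c) = 00000011000000110000001100000011
  (~b & (d & c)) = 00000011000000000000001100000000
  ~e = 10101010101010101010101010101010
  ((~b & (d & c)) & ~e) = 00000010000000000000001000000000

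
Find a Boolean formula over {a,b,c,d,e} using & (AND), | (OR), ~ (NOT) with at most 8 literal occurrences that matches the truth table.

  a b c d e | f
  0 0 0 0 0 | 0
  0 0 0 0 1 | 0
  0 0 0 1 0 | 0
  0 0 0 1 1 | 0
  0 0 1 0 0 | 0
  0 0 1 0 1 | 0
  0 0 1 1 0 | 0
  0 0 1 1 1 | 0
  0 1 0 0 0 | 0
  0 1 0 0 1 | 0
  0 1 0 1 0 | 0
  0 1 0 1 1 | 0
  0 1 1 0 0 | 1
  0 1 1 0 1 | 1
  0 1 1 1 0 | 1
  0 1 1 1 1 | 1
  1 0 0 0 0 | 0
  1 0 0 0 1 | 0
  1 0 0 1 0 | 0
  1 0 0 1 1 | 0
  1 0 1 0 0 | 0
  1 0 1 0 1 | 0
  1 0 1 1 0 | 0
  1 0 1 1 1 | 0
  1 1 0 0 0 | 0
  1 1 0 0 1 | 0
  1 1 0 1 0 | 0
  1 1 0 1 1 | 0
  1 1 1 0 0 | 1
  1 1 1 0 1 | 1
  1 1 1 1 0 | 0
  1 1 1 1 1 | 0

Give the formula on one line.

  ~a = 11111111111111110000000000000000
  (c & b) = 00000000000011110000000000001111
  (~a & (c & b)) = 00000000000011110000000000000000
  ~b = 11111111000000001111111100000000
  (c & ~b) = 00001111000000000000111100000000
  ~d = 11001100110011001100110011001100
  ((c & ~b) | ~d) = 11001111110011001100111111001100
  (b & c) = 00000000000011110000000000001111
  (((c & ~b) | ~d) & (b & c)) = 00000000000011000000000000001100
  ((~a & (c & b)) | (((c & ~b) | ~d) & (b & c))) = 00000000000011110000000000001100

((~a & (c & b)) | (((c & ~b) | ~d) & (b & c)))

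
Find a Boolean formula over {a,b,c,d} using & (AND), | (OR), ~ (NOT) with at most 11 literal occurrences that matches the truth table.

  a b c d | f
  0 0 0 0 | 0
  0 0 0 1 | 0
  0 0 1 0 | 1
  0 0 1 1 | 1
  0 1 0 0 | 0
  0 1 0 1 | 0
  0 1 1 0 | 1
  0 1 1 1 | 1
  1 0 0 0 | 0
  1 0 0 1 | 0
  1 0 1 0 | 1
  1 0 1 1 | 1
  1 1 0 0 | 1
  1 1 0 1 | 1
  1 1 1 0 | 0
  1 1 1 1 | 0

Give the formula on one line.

((((a | c) & ~c) & b) | (c & (~b | ((~a | ~c) & b))))

  (a | c) = 0011001111111111
  ~c = 1100110011001100
  ((a | c) & ~c) = 0000000011001100
  (((a | c) & ~c) & b) = 0000000000001100
  ~b = 1111000011110000
  ~a = 1111111100000000
  (~a | ~c) = 1111111111001100
  ((~a | ~c) & b) = 0000111100001100
  (~b | ((~a | ~c) & b)) = 1111111111111100
  (c & (~b | ((~a | ~c) & b))) = 0011001100110000
  ((((a | c) & ~c) & b) | (c & (~b | ((~a | ~c) & b)))) = 0011001100111100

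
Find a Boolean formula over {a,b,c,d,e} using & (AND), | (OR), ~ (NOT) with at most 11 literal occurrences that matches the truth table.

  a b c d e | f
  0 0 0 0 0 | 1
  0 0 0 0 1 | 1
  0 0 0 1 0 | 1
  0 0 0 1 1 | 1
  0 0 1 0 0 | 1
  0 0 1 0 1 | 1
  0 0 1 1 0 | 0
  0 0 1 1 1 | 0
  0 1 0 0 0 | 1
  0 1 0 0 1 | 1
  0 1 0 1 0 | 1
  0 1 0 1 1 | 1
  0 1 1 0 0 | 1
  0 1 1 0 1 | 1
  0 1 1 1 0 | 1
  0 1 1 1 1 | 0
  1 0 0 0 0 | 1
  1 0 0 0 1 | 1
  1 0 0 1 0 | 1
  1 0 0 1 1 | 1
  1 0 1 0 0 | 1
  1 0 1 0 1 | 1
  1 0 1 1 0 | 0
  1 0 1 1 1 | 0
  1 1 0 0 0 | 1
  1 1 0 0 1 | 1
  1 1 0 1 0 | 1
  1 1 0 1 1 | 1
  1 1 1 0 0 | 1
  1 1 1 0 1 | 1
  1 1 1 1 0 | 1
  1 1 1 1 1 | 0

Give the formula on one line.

  ~c = 11110000111100001111000011110000
  (~c & d) = 00110000001100000011000000110000
  ~d = 11001100110011001100110011001100
  ((~c & d) | ~d) = 11111100111111001111110011111100
  ~e = 10101010101010101010101010101010
  (~e & d) = 00100010001000100010001000100010
  (~c | (~e & d)) = 11110010111100101111001011110010
  (d & c) = 00000011000000110000001100000011
  ((~c | (~e & d)) & (d & c)) = 00000010000000100000001000000010
  (((~c | (~e & d)) & (d & c)) & b) = 00000000000000100000000000000010
  (((~c & d) | ~d) | (((~c | (~e & d)) & (d & c)) & b)) = 11111100111111101111110011111110

(((~c & d) | ~d) | (((~c | (~e & d)) & (d & c)) & b))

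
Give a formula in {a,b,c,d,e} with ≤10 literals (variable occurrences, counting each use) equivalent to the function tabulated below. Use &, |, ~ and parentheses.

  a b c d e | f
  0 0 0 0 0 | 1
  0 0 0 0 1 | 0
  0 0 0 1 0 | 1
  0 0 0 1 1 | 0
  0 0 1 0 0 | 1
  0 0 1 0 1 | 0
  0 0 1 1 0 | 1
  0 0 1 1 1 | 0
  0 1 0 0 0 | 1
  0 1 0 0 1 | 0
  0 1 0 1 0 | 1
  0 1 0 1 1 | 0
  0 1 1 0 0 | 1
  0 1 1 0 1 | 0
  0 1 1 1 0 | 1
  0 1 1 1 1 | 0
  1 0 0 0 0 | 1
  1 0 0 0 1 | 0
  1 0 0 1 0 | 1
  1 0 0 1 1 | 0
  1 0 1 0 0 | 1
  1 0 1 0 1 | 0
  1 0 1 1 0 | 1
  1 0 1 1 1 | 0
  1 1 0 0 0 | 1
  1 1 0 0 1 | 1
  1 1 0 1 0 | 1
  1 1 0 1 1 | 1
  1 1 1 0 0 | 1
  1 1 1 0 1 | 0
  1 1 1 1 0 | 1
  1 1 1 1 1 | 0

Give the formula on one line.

  (c & d) = 00000011000000110000001100000011
  ~b = 11111111000000001111111100000000
  (~b & e) = 01010101000000000101010100000000
  ((c & d) & (~b & e)) = 00000001000000000000000100000000
  ~c = 11110000111100001111000011110000
  (((c & d) & (~b & e)) | ~c) = 11110001111100001111000111110000
  ~e = 10101010101010101010101010101010
  (a | ~e) = 10101010101010101111111111111111
  ((a | ~e) & b) = 00000000101010100000000011111111
  ((((c & d) & (~b & e)) | ~c) & ((a | ~e) & b)) = 00000000101000000000000011110000
  (((((c & d) & (~b & e)) | ~c) & ((a | ~e) & b)) | ~e) = 10101010101010101010101011111010

(((((c & d) & (~b & e)) | ~c) & ((a | ~e) & b)) | ~e)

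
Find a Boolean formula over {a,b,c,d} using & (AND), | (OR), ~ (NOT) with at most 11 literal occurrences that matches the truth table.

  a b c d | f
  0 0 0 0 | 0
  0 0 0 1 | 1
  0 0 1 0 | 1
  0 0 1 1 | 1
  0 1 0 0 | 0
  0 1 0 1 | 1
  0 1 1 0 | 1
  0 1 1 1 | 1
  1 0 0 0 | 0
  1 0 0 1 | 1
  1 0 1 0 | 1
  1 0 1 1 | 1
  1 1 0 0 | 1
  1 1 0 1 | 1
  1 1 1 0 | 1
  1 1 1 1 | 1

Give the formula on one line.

((c | d) | ((((a | ~d) | ~b) & (b | c)) & a))

  (c | d) = 0111011101110111
  ~d = 1010101010101010
  (a | ~d) = 1010101011111111
  ~b = 1111000011110000
  ((a | ~d) | ~b) = 1111101011111111
  (b | c) = 0011111100111111
  (((a | ~d) | ~b) & (b | c)) = 0011101000111111
  ((((a | ~d) | ~b) & (b | c)) & a) = 0000000000111111
  ((c | d) | ((((a | ~d) | ~b) & (b | c)) & a)) = 0111011101111111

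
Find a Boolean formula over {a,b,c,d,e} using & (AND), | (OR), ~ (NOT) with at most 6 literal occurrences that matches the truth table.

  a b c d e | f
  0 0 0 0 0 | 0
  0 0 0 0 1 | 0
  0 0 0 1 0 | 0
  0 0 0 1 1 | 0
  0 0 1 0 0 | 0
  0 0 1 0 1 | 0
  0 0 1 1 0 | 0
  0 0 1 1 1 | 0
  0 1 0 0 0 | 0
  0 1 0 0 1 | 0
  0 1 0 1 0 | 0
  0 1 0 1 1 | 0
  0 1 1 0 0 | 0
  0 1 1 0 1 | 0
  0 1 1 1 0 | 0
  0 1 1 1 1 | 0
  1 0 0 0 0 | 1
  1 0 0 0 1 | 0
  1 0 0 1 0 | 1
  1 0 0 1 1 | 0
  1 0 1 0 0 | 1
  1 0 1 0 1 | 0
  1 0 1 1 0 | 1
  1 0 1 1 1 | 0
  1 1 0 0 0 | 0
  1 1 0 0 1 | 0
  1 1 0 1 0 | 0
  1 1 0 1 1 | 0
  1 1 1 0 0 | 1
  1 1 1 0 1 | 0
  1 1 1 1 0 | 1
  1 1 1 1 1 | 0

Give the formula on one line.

  ~b = 11111111000000001111111100000000
  (~b | c) = 11111111000011111111111100001111
  ((~b | c) & a) = 00000000000000001111111100001111
  ~e = 10101010101010101010101010101010
  (((~b | c) & a) & ~e) = 00000000000000001010101000001010

(((~b | c) & a) & ~e)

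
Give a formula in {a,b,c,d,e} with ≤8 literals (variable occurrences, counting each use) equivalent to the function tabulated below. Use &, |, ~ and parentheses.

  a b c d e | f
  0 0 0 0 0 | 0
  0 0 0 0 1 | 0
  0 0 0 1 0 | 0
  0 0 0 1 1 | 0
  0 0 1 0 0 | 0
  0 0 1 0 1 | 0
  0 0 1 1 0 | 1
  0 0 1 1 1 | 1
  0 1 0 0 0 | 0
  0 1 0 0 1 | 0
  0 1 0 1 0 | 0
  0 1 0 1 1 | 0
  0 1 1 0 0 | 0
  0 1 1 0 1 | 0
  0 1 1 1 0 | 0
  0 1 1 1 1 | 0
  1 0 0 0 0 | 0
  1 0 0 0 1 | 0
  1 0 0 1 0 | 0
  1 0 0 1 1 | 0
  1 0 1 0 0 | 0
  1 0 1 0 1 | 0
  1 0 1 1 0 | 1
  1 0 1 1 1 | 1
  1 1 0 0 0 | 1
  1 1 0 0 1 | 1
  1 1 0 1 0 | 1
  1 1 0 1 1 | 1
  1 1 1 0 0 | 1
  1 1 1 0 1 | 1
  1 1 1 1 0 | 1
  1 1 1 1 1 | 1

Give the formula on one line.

  ~b = 11111111000000001111111100000000
  (c & d) = 00000011000000110000001100000011
  (~b & (c & d)) = 00000011000000000000001100000000
  (b & a) = 00000000000000000000000011111111
  ((~b & (c & d)) | (b & a)) = 00000011000000000000001111111111

((~b & (c & d)) | (b & a))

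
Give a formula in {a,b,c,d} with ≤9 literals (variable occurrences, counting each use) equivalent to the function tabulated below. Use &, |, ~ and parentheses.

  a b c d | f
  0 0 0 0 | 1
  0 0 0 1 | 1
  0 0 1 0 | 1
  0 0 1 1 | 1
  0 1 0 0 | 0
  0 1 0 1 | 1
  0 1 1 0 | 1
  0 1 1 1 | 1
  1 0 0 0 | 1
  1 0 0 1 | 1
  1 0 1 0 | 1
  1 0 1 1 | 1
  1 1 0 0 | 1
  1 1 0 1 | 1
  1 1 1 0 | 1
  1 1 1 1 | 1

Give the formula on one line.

((~b | a) | ((((~d | ~a) & c) | (d & ~a)) | c))

  ~b = 1111000011110000
  (~b | a) = 1111000011111111
  ~d = 1010101010101010
  ~a = 1111111100000000
  (~d | ~a) = 1111111110101010
  ((~d | ~a) & c) = 0011001100100010
  (d & ~a) = 0101010100000000
  (((~d | ~a) & c) | (d & ~a)) = 0111011100100010
  ((((~d | ~a) & c) | (d & ~a)) | c) = 0111011100110011
  ((~b | a) | ((((~d | ~a) & c) | (d & ~a)) | c)) = 1111011111111111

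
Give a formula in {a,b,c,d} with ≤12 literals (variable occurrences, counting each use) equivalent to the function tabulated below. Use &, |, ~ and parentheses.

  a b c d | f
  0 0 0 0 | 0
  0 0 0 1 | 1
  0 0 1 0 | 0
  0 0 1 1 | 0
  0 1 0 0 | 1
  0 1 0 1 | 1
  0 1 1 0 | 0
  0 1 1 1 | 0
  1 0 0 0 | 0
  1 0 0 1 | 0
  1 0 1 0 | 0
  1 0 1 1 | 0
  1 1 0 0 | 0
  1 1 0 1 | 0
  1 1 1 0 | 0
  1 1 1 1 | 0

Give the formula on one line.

  ~a = 1111111100000000
  ~b = 1111000011110000
  (a & ~b) = 0000000011110000
  (c | d) = 0111011101110111
  (~a & b) = 0000111100000000
  (d | (~a & b)) = 0101111101010101
  ((c | d) | (d | (~a & b))) = 0111111101110111
  ((a & ~b) | ((c | d) | (d | (~a & b)))) = 0111111111110111
  (~a & ((a & ~b) | ((c | d) | (d | (~a & b))))) = 0111111100000000
  ~c = 1100110011001100
  ((~a & ((a & ~b) | ((c | d) | (d | (~a & b))))) & ~c) = 0100110000000000

((~a & ((a & ~b) | ((c | d) | (d | (~a & b))))) & ~c)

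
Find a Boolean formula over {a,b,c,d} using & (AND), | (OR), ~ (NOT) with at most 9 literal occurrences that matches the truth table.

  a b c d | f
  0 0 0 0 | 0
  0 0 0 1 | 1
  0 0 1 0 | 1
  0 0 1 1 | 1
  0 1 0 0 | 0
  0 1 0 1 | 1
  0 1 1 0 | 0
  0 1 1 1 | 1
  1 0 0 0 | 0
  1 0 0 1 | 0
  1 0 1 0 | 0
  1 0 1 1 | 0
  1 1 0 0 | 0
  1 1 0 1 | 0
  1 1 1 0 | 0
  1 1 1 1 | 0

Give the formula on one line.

((~a & ((~b & ~d) | d)) & (c | d))

  ~a = 1111111100000000
  ~b = 1111000011110000
  ~d = 1010101010101010
  (~b & ~d) = 1010000010100000
  ((~b & ~d) | d) = 1111010111110101
  (~a & ((~b & ~d) | d)) = 1111010100000000
  (c | d) = 0111011101110111
  ((~a & ((~b & ~d) | d)) & (c | d)) = 0111010100000000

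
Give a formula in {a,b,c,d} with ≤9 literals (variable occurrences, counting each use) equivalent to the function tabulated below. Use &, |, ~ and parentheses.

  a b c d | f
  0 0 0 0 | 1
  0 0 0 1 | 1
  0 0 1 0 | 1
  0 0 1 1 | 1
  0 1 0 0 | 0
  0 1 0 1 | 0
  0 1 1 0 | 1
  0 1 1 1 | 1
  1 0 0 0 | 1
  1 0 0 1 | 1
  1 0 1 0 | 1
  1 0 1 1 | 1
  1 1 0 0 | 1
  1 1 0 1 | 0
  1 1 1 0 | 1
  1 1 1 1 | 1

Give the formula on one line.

  ~c = 1100110011001100
  ~b = 1111000011110000
  (~c & ~b) = 1100000011000000
  (c | (~c & ~b)) = 1111001111110011
  ~d = 1010101010101010
  (~c & ~d) = 1000100010001000
  (~b & a) = 0000000011110000
  ((~c & ~d) | (~b & a)) = 1000100011111000
  (a & ((~c & ~d) | (~b & a))) = 0000000011111000
  (c | (a & ((~c & ~d) | (~b & a)))) = 0011001111111011
  ((c | (~c & ~b)) | (c | (a & ((~c & ~d) | (~b & a))))) = 1111001111111011

((c | (~c & ~b)) | (c | (a & ((~c & ~d) | (~b & a)))))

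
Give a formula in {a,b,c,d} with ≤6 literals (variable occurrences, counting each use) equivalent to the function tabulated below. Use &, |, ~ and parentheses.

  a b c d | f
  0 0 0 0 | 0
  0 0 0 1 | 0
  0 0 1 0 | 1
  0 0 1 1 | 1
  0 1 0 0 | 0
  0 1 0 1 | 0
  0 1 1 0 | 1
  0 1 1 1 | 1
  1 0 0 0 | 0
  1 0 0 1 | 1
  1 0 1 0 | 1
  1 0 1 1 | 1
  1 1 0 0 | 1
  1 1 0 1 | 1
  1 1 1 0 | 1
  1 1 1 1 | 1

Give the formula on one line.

  (d | b) = 0101111101011111
  (a & (d | b)) = 0000000001011111
  (c | (a & (d | b))) = 0011001101111111

(c | (a & (d | b)))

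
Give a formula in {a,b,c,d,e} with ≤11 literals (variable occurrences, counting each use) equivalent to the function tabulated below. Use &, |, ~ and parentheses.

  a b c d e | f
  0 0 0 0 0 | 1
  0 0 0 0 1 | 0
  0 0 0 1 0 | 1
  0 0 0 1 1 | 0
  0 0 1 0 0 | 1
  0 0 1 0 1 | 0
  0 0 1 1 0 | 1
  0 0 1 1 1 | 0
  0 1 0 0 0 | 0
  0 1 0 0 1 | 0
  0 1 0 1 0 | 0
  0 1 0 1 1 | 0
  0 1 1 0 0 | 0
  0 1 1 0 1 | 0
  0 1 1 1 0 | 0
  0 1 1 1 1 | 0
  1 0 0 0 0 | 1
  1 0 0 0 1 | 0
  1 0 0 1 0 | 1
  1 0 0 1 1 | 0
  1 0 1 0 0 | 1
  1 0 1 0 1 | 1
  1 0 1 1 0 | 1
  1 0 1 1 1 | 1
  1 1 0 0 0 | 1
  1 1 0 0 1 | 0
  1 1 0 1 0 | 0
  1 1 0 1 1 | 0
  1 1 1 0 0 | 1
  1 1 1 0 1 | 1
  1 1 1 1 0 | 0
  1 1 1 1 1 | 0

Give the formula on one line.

(((~b & (~c | (~e | (d & a)))) | (~d & a)) & (c | ~e))

  ~b = 11111111000000001111111100000000
  ~c = 11110000111100001111000011110000
  ~e = 10101010101010101010101010101010
  (d & a) = 00000000000000000011001100110011
  (~e | (d & a)) = 10101010101010101011101110111011
  (~c | (~e | (d & a))) = 11111010111110101111101111111011
  (~b & (~c | (~e | (d & a)))) = 11111010000000001111101100000000
  ~d = 11001100110011001100110011001100
  (~d & a) = 00000000000000001100110011001100
  ((~b & (~c | (~e | (d & a)))) | (~d & a)) = 11111010000000001111111111001100
  (c | ~e) = 10101111101011111010111110101111
  (((~b & (~c | (~e | (d & a)))) | (~d & a)) & (c | ~e)) = 10101010000000001010111110001100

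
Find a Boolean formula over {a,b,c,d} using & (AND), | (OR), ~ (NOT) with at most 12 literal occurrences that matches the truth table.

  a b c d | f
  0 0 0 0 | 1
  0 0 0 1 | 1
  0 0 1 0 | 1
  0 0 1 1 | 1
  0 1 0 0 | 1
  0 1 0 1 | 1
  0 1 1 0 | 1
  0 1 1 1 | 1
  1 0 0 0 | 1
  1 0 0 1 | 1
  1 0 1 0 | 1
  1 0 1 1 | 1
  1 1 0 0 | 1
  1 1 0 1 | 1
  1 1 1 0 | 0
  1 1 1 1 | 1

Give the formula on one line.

  ~c = 1100110011001100
  ~a = 1111111100000000
  (~c | ~a) = 1111111111001100
  ((~c | ~a) | d) = 1111111111011101
  (c & ((~c | ~a) | d)) = 0011001100010001
  ~b = 1111000011110000
  (a | d) = 0101010111111111
  ((a | d) | ~c) = 1101110111111111
  (~b & ((a | d) | ~c)) = 1101000011110000
  (~c | (~b & ((a | d) | ~c))) = 1101110011111100
  ((c & ((~c | ~a) | d)) | (~c | (~b & ((a | d) | ~c)))) = 1111111111111101

((c & ((~c | ~a) | d)) | (~c | (~b & ((a | d) | ~c))))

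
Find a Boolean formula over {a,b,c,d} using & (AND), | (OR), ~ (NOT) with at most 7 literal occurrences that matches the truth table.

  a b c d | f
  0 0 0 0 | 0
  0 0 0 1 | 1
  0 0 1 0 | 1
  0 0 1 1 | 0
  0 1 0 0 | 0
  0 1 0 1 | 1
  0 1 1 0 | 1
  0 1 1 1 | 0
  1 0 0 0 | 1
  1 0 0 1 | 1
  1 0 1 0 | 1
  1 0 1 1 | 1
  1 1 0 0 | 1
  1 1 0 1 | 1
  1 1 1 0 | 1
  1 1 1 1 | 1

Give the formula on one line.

  ~c = 1100110011001100
  ~d = 1010101010101010
  (~c | ~d) = 1110111011101110
  ((~c | ~d) | a) = 1110111011111111
  (c & ~d) = 0010001000100010
  (a | (c & ~d)) = 0010001011111111
  (d | (a | (c & ~d))) = 0111011111111111
  (((~c | ~d) | a) & (d | (a | (c & ~d)))) = 0110011011111111

(((~c | ~d) | a) & (d | (a | (c & ~d))))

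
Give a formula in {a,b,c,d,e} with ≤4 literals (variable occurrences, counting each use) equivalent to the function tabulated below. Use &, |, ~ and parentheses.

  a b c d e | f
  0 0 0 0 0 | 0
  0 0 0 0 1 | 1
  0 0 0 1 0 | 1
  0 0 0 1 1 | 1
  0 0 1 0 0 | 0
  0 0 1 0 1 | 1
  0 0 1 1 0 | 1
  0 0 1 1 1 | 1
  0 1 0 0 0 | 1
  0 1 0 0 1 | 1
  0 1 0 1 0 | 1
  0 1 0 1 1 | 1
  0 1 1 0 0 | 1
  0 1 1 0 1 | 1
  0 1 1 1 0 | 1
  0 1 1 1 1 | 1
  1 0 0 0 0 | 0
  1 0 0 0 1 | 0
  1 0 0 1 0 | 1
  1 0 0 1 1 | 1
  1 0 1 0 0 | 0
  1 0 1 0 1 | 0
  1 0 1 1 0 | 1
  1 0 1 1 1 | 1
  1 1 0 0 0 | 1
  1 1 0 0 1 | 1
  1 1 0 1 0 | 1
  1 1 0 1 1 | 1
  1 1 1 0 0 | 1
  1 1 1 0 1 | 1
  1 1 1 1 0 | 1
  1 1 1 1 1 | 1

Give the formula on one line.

(d | (b | (e & ~a)))

  ~a = 11111111111111110000000000000000
  (e & ~a) = 01010101010101010000000000000000
  (b | (e & ~a)) = 01010101111111110000000011111111
  (d | (b | (e & ~a))) = 01110111111111110011001111111111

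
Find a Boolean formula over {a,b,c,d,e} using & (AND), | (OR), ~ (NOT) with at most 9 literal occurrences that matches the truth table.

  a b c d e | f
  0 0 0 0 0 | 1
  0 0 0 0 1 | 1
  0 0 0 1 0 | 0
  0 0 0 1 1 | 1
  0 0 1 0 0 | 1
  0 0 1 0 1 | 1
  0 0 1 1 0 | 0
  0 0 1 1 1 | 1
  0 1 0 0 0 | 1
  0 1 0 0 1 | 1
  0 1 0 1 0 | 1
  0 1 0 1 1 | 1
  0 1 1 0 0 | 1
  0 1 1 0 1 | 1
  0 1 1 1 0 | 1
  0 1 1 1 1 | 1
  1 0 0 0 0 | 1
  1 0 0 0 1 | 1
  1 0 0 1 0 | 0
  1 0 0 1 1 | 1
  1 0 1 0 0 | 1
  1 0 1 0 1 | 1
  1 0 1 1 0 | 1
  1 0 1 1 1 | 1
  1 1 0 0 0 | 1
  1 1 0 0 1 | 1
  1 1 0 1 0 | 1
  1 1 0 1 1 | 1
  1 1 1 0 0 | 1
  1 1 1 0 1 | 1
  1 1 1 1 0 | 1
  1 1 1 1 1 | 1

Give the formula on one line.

((b | e) | ((~d | (c & (d & (a | ~c)))) & ~b))

  (b | e) = 01010101111111110101010111111111
  ~d = 11001100110011001100110011001100
  ~c = 11110000111100001111000011110000
  (a | ~c) = 11110000111100001111111111111111
  (d & (a | ~c)) = 00110000001100000011001100110011
  (c & (d & (a | ~c))) = 00000000000000000000001100000011
  (~d | (c & (d & (a | ~c)))) = 11001100110011001100111111001111
  ~b = 11111111000000001111111100000000
  ((~d | (c & (d & (a | ~c)))) & ~b) = 11001100000000001100111100000000
  ((b | e) | ((~d | (c & (d & (a | ~c)))) & ~b)) = 11011101111111111101111111111111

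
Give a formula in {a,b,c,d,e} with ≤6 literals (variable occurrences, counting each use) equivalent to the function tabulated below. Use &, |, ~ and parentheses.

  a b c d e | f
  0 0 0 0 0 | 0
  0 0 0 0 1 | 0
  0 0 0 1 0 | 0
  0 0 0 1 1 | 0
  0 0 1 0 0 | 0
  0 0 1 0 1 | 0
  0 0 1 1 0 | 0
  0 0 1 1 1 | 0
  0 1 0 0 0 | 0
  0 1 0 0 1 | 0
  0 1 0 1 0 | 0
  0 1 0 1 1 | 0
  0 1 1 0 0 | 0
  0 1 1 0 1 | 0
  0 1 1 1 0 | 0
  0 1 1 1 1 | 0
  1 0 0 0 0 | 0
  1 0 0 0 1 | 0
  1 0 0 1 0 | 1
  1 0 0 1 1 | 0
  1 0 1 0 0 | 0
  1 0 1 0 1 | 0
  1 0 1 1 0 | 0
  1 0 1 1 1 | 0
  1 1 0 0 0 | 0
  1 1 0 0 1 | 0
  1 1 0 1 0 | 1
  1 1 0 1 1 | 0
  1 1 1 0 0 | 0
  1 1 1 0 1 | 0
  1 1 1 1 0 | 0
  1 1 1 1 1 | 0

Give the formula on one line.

(d & ((~e | c) & ((a | ~d) & ~c)))

  ~e = 10101010101010101010101010101010
  (~e | c) = 10101111101011111010111110101111
  ~d = 11001100110011001100110011001100
  (a | ~d) = 11001100110011001111111111111111
  ~c = 11110000111100001111000011110000
  ((a | ~d) & ~c) = 11000000110000001111000011110000
  ((~e | c) & ((a | ~d) & ~c)) = 10000000100000001010000010100000
  (d & ((~e | c) & ((a | ~d) & ~c))) = 00000000000000000010000000100000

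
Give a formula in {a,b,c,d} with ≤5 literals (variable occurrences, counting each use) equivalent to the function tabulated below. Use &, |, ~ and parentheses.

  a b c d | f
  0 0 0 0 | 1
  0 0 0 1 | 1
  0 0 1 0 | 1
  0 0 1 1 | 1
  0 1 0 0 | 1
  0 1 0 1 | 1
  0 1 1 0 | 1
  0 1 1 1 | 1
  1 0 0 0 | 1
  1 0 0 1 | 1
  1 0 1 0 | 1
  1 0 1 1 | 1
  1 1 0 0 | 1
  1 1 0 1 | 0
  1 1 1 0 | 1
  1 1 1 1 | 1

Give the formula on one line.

((~b | ~a) | ((c | ~d) | ~b))

  ~b = 1111000011110000
  ~a = 1111111100000000
  (~b | ~a) = 1111111111110000
  ~d = 1010101010101010
  (c | ~d) = 1011101110111011
  ((c | ~d) | ~b) = 1111101111111011
  ((~b | ~a) | ((c | ~d) | ~b)) = 1111111111111011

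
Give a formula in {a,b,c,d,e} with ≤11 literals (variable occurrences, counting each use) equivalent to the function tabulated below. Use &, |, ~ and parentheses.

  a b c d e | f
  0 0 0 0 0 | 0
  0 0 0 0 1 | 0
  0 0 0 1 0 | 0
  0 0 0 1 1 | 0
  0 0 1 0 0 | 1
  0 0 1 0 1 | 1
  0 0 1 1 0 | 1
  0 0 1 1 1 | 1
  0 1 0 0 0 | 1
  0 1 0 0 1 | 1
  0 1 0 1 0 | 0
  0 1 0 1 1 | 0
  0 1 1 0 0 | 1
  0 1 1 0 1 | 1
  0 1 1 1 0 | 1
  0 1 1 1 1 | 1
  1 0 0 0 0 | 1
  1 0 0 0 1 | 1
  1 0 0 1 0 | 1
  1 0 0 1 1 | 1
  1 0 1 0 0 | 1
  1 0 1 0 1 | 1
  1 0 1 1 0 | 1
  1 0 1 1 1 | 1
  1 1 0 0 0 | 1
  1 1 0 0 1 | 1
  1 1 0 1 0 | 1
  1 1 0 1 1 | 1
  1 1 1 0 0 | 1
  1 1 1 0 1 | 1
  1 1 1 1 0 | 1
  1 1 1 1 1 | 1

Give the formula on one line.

  (c | a) = 00001111000011111111111111111111
  ~d = 11001100110011001100110011001100
  (b & ~d) = 00000000110011000000000011001100
  (b | a) = 00000000111111111111111111111111
  ~c = 11110000111100001111000011110000
  (~c | a) = 11110000111100001111111111111111
  ((b | a) & (~c | a)) = 00000000111100001111111111111111
  ((b & ~d) & ((b | a) & (~c | a))) = 00000000110000000000000011001100
  ((c | a) | ((b & ~d) & ((b | a) & (~c | a)))) = 00001111110011111111111111111111

((c | a) | ((b & ~d) & ((b | a) & (~c | a))))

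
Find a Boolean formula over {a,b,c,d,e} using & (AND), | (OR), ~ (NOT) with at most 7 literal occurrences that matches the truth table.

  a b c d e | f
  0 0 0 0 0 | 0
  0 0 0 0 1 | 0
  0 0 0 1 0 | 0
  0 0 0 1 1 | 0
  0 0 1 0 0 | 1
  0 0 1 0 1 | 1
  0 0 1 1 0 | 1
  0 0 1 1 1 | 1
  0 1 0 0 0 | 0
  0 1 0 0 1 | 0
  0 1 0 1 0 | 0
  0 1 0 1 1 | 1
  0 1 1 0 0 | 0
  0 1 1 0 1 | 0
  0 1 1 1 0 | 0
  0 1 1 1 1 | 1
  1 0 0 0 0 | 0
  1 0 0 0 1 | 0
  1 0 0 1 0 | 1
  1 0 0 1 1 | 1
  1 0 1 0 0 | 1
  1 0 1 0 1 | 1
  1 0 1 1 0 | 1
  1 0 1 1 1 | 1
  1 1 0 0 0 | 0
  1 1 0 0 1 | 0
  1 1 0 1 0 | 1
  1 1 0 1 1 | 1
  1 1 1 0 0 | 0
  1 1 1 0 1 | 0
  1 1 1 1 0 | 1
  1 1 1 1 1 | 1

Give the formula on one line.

((d & a) | ((~b & c) | (b & (d & e))))

  (d & a) = 00000000000000000011001100110011
  ~b = 11111111000000001111111100000000
  (~b & c) = 00001111000000000000111100000000
  (d & e) = 00010001000100010001000100010001
  (b & (d & e)) = 00000000000100010000000000010001
  ((~b & c) | (b & (d & e))) = 00001111000100010000111100010001
  ((d & a) | ((~b & c) | (b & (d & e)))) = 00001111000100010011111100110011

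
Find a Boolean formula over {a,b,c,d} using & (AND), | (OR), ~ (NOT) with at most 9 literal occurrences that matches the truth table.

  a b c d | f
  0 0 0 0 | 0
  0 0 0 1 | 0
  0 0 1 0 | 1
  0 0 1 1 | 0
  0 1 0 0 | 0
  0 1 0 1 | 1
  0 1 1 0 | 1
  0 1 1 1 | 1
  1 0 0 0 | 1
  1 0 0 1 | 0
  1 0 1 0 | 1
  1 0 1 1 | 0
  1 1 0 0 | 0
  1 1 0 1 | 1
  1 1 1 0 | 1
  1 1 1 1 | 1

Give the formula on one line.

(((d & b) | (~d & c)) | ((b | ((d | a) & ~d)) & ~b))

  (d & b) = 0000010100000101
  ~d = 1010101010101010
  (~d & c) = 0010001000100010
  ((d & b) | (~d & c)) = 0010011100100111
  (d | a) = 0101010111111111
  ((d | a) & ~d) = 0000000010101010
  (b | ((d | a) & ~d)) = 0000111110101111
  ~b = 1111000011110000
  ((b | ((d | a) & ~d)) & ~b) = 0000000010100000
  (((d & b) | (~d & c)) | ((b | ((d | a) & ~d)) & ~b)) = 0010011110100111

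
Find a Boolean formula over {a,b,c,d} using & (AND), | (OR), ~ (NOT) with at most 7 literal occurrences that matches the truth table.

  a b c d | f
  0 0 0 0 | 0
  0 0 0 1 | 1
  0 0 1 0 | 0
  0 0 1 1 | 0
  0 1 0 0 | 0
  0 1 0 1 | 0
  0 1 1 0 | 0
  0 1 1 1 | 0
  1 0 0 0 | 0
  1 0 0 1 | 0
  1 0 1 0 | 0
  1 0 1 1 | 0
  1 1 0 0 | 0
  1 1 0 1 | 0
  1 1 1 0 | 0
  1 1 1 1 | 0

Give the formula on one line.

  ~c = 1100110011001100
  (c | d) = 0111011101110111
  (~c & (c | d)) = 0100010001000100
  ~a = 1111111100000000
  ~b = 1111000011110000
  (~a & ~b) = 1111000000000000
  ((~c & (c | d)) & (~a & ~b)) = 0100000000000000

((~c & (c | d)) & (~a & ~b))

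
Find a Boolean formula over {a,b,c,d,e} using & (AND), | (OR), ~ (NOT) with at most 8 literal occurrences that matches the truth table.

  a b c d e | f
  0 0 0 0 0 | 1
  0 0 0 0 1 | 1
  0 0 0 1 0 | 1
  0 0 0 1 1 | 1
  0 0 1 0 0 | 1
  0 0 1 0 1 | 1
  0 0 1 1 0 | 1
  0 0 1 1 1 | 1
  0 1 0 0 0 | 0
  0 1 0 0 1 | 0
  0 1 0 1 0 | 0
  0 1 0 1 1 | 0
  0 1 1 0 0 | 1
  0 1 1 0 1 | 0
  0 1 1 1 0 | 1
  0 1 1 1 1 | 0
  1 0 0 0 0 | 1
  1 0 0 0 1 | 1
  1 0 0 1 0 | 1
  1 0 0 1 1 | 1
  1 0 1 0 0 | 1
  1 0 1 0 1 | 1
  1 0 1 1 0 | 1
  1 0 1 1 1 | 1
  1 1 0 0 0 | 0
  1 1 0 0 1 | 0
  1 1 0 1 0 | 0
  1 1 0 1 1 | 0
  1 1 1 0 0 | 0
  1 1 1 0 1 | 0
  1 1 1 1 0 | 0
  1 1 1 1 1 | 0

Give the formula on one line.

(((c & (~e | a)) & (c & ~a)) | ~b)

  ~e = 10101010101010101010101010101010
  (~e | a) = 10101010101010101111111111111111
  (c & (~e | a)) = 00001010000010100000111100001111
  ~a = 11111111111111110000000000000000
  (c & ~a) = 00001111000011110000000000000000
  ((c & (~e | a)) & (c & ~a)) = 00001010000010100000000000000000
  ~b = 11111111000000001111111100000000
  (((c & (~e | a)) & (c & ~a)) | ~b) = 11111111000010101111111100000000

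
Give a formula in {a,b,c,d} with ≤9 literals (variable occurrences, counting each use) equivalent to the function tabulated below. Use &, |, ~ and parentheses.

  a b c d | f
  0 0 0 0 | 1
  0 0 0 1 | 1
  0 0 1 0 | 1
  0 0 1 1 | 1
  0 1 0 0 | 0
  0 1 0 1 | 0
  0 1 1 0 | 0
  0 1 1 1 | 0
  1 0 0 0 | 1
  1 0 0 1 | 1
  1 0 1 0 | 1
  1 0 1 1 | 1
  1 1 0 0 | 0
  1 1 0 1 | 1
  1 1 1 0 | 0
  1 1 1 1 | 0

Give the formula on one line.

  ~b = 1111000011110000
  ~c = 1100110011001100
  (d | ~b) = 1111010111110101
  (c | a) = 0011001111111111
  ((c | a) & b) = 0000001100001111
  (((c | a) & b) | c) = 0011001100111111
  ((d | ~b) & (((c | a) & b) | c)) = 0011000100110101
  (~c & ((d | ~b) & (((c | a) & b) | c))) = 0000000000000100
  (~b | (~c & ((d | ~b) & (((c | a) & b) | c)))) = 1111000011110100

(~b | (~c & ((d | ~b) & (((c | a) & b) | c))))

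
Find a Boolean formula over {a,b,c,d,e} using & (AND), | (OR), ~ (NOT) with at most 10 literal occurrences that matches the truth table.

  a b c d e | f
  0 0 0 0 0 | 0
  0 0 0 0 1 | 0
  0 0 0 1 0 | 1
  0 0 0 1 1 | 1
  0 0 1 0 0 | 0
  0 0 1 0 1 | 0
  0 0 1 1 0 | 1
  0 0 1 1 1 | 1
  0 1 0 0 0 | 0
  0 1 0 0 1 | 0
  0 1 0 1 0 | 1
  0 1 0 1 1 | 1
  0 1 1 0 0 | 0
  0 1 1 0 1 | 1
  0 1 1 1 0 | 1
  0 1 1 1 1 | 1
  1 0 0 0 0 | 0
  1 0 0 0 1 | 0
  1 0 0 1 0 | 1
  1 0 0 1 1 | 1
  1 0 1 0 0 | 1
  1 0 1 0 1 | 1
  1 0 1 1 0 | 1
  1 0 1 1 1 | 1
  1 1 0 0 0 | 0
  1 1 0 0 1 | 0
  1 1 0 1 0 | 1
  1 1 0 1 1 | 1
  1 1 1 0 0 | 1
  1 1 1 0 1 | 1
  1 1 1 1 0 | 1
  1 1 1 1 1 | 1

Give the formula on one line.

((c & ((((d | a) | ~c) & (d | c)) | (b & e))) | d)

  (d | a) = 00110011001100111111111111111111
  ~c = 11110000111100001111000011110000
  ((d | a) | ~c) = 11110011111100111111111111111111
  (d | c) = 00111111001111110011111100111111
  (((d | a) | ~c) & (d | c)) = 00110011001100110011111100111111
  (b & e) = 00000000010101010000000001010101
  ((((d | a) | ~c) & (d | c)) | (b & e)) = 00110011011101110011111101111111
  (c & ((((d | a) | ~c) & (d | c)) | (b & e))) = 00000011000001110000111100001111
  ((c & ((((d | a) | ~c) & (d | c)) | (b & e))) | d) = 00110011001101110011111100111111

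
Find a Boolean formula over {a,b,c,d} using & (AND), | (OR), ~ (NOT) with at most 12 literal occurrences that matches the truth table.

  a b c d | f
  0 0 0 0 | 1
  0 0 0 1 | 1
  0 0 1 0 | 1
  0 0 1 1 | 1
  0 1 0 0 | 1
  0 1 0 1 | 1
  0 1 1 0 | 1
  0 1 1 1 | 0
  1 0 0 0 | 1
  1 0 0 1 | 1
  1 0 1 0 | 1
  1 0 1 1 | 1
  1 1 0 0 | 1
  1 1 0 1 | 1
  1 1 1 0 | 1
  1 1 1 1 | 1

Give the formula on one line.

((~d | ~c) | (((a | d) | (~b | c)) & ((~c | a) | ~b)))

  ~d = 1010101010101010
  ~c = 1100110011001100
  (~d | ~c) = 1110111011101110
  (a | d) = 0101010111111111
  ~b = 1111000011110000
  (~b | c) = 1111001111110011
  ((a | d) | (~b | c)) = 1111011111111111
  (~c | a) = 1100110011111111
  ((~c | a) | ~b) = 1111110011111111
  (((a | d) | (~b | c)) & ((~c | a) | ~b)) = 1111010011111111
  ((~d | ~c) | (((a | d) | (~b | c)) & ((~c | a) | ~b))) = 1111111011111111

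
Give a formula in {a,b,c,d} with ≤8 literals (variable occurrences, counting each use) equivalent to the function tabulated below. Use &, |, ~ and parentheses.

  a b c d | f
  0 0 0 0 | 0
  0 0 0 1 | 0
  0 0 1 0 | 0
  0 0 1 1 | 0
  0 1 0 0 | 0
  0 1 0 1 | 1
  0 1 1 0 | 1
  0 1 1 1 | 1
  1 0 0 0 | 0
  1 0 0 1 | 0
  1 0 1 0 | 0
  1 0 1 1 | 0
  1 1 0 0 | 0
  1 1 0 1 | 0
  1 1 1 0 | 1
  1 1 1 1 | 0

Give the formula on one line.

  ~a = 1111111100000000
  (c | d) = 0111011101110111
  (~a & (c | d)) = 0111011100000000
  ~d = 1010101010101010
  (c & ~d) = 0010001000100010
  ((~a & (c | d)) | (c & ~d)) = 0111011100100010
  (b & ((~a & (c | d)) | (c & ~d))) = 0000011100000010

(b & ((~a & (c | d)) | (c & ~d)))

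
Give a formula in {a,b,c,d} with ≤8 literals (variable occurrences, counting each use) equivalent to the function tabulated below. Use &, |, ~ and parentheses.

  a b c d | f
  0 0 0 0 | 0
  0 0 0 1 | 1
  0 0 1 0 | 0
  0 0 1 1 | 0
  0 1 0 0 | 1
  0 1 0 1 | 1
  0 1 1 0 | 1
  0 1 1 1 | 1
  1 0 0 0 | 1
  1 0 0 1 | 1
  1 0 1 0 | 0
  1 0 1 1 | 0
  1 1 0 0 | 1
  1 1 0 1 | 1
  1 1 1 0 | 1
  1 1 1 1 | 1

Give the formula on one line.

(b | ((~c | b) & (d | ((a & ~b) | c))))

  ~c = 1100110011001100
  (~c | b) = 1100111111001111
  ~b = 1111000011110000
  (a & ~b) = 0000000011110000
  ((a & ~b) | c) = 0011001111110011
  (d | ((a & ~b) | c)) = 0111011111110111
  ((~c | b) & (d | ((a & ~b) | c))) = 0100011111000111
  (b | ((~c | b) & (d | ((a & ~b) | c)))) = 0100111111001111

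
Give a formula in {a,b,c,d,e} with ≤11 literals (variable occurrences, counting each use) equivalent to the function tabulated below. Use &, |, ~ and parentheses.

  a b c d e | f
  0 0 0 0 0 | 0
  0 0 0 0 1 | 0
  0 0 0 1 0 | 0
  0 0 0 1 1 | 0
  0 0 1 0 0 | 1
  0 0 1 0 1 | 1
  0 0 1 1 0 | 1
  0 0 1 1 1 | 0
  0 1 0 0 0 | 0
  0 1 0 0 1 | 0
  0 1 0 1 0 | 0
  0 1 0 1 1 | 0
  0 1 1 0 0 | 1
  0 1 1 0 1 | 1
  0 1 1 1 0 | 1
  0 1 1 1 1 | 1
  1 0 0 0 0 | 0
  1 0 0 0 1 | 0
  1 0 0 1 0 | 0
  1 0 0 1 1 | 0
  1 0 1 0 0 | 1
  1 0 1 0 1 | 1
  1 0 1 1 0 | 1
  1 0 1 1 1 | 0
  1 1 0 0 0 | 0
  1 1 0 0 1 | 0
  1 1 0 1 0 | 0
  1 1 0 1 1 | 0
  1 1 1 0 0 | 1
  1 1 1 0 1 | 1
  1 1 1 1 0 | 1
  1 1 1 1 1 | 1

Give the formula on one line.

(c & (((~d & c) | ~e) | (((~a | c) & d) & b)))

  ~d = 11001100110011001100110011001100
  (~d & c) = 00001100000011000000110000001100
  ~e = 10101010101010101010101010101010
  ((~d & c) | ~e) = 10101110101011101010111010101110
  ~a = 11111111111111110000000000000000
  (~a | c) = 11111111111111110000111100001111
  ((~a | c) & d) = 00110011001100110000001100000011
  (((~a | c) & d) & b) = 00000000001100110000000000000011
  (((~d & c) | ~e) | (((~a | c) & d) & b)) = 10101110101111111010111010101111
  (c & (((~d & c) | ~e) | (((~a | c) & d) & b))) = 00001110000011110000111000001111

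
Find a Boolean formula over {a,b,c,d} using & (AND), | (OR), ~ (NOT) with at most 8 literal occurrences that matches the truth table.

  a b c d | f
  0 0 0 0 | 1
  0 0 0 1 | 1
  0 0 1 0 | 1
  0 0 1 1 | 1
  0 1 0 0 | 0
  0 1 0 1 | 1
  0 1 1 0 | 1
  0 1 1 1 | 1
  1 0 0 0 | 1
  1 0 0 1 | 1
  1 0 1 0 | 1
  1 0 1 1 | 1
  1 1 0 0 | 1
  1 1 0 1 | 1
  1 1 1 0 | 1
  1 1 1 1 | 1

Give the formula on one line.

  (b & d) = 0000010100000101
  ~b = 1111000011110000
  (~b | a) = 1111000011111111
  ~d = 1010101010101010
  ~c = 1100110011001100
  (a & ~c) = 0000000011001100
  (~d & (a & ~c)) = 0000000010001000
  (c | (~d & (a & ~c))) = 0011001110111011
  ((~b | a) | (c | (~d & (a & ~c)))) = 1111001111111111
  ((b & d) | ((~b | a) | (c | (~d & (a & ~c))))) = 1111011111111111

((b & d) | ((~b | a) | (c | (~d & (a & ~c)))))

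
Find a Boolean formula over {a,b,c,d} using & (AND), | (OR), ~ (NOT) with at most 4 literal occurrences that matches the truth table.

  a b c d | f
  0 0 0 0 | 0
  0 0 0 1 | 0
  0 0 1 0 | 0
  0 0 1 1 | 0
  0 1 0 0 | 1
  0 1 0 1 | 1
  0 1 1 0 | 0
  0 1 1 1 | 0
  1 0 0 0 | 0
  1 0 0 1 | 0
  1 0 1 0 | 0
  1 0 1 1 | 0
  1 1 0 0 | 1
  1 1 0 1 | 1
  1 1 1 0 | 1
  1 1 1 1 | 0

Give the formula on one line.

(b & ((~d & a) | ~c))

  ~d = 1010101010101010
  (~d & a) = 0000000010101010
  ~c = 1100110011001100
  ((~d & a) | ~c) = 1100110011101110
  (b & ((~d & a) | ~c)) = 0000110000001110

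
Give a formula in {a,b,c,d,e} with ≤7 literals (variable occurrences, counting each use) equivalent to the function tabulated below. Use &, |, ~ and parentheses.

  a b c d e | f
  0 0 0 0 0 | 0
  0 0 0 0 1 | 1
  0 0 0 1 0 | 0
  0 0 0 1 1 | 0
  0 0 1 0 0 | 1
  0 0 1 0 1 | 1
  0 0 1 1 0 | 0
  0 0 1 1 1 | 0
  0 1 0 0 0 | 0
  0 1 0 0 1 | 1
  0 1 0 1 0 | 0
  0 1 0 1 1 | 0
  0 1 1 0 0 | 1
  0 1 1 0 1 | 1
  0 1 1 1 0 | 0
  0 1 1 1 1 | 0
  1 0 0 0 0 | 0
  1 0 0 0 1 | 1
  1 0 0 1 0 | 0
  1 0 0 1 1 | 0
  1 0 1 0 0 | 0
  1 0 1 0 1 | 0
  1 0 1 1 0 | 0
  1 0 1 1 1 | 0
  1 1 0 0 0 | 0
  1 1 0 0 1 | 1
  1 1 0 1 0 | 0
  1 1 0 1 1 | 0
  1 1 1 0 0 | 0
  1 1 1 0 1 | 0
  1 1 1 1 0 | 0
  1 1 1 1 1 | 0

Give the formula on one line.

((c | e) & (~d & (~c | ~a)))

  (c | e) = 01011111010111110101111101011111
  ~d = 11001100110011001100110011001100
  ~c = 11110000111100001111000011110000
  ~a = 11111111111111110000000000000000
  (~c | ~a) = 11111111111111111111000011110000
  (~d & (~c | ~a)) = 11001100110011001100000011000000
  ((c | e) & (~d & (~c | ~a))) = 01001100010011000100000001000000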